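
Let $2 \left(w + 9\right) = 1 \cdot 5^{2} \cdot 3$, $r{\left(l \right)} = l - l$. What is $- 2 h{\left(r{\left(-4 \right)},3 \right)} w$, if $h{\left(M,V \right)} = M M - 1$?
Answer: $57$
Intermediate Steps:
$r{\left(l \right)} = 0$
$h{\left(M,V \right)} = -1 + M^{2}$ ($h{\left(M,V \right)} = M^{2} - 1 = -1 + M^{2}$)
$w = \frac{57}{2}$ ($w = -9 + \frac{1 \cdot 5^{2} \cdot 3}{2} = -9 + \frac{1 \cdot 25 \cdot 3}{2} = -9 + \frac{25 \cdot 3}{2} = -9 + \frac{1}{2} \cdot 75 = -9 + \frac{75}{2} = \frac{57}{2} \approx 28.5$)
$- 2 h{\left(r{\left(-4 \right)},3 \right)} w = - 2 \left(-1 + 0^{2}\right) \frac{57}{2} = - 2 \left(-1 + 0\right) \frac{57}{2} = \left(-2\right) \left(-1\right) \frac{57}{2} = 2 \cdot \frac{57}{2} = 57$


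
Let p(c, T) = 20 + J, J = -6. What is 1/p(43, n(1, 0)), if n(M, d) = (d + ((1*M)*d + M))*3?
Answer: 1/14 ≈ 0.071429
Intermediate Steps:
n(M, d) = 3*M + 3*d + 3*M*d (n(M, d) = (d + (M*d + M))*3 = (d + (M + M*d))*3 = (M + d + M*d)*3 = 3*M + 3*d + 3*M*d)
p(c, T) = 14 (p(c, T) = 20 - 6 = 14)
1/p(43, n(1, 0)) = 1/14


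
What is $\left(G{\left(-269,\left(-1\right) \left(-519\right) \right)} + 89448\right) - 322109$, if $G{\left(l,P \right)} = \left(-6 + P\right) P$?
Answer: $33586$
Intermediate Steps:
$G{\left(l,P \right)} = P \left(-6 + P\right)$
$\left(G{\left(-269,\left(-1\right) \left(-519\right) \right)} + 89448\right) - 322109 = \left(\left(-1\right) \left(-519\right) \left(-6 - -519\right) + 89448\right) - 322109 = \left(519 \left(-6 + 519\right) + 89448\right) - 322109 = \left(519 \cdot 513 + 89448\right) - 322109 = \left(266247 + 89448\right) - 322109 = 355695 - 322109 = 33586$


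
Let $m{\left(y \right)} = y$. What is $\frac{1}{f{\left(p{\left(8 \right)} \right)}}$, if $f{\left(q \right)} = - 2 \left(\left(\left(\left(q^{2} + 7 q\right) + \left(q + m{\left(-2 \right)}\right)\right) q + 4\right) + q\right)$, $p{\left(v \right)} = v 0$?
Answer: $- \frac{1}{8} \approx -0.125$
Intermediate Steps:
$p{\left(v \right)} = 0$
$f{\left(q \right)} = -8 - 2 q - 2 q \left(-2 + q^{2} + 8 q\right)$ ($f{\left(q \right)} = - 2 \left(\left(\left(\left(q^{2} + 7 q\right) + \left(q - 2\right)\right) q + 4\right) + q\right) = - 2 \left(\left(\left(\left(q^{2} + 7 q\right) + \left(-2 + q\right)\right) q + 4\right) + q\right) = - 2 \left(\left(\left(-2 + q^{2} + 8 q\right) q + 4\right) + q\right) = - 2 \left(\left(q \left(-2 + q^{2} + 8 q\right) + 4\right) + q\right) = - 2 \left(\left(4 + q \left(-2 + q^{2} + 8 q\right)\right) + q\right) = - 2 \left(4 + q + q \left(-2 + q^{2} + 8 q\right)\right) = -8 - 2 q - 2 q \left(-2 + q^{2} + 8 q\right)$)
$\frac{1}{f{\left(p{\left(8 \right)} \right)}} = \frac{1}{-8 - 16 \cdot 0^{2} - 2 \cdot 0^{3} + 2 \cdot 0} = \frac{1}{-8 - 0 - 0 + 0} = \frac{1}{-8 + 0 + 0 + 0} = \frac{1}{-8} = - \frac{1}{8}$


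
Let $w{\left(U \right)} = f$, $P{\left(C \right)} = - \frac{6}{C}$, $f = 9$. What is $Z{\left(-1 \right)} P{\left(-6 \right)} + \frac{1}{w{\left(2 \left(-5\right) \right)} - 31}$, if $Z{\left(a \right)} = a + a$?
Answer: $- \frac{45}{22} \approx -2.0455$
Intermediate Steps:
$w{\left(U \right)} = 9$
$Z{\left(a \right)} = 2 a$
$Z{\left(-1 \right)} P{\left(-6 \right)} + \frac{1}{w{\left(2 \left(-5\right) \right)} - 31} = 2 \left(-1\right) \left(- \frac{6}{-6}\right) + \frac{1}{9 - 31} = - 2 \left(\left(-6\right) \left(- \frac{1}{6}\right)\right) + \frac{1}{-22} = \left(-2\right) 1 - \frac{1}{22} = -2 - \frac{1}{22} = - \frac{45}{22}$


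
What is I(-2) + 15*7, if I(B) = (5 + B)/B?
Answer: 207/2 ≈ 103.50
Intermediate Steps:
I(B) = (5 + B)/B
I(-2) + 15*7 = (5 - 2)/(-2) + 15*7 = -1/2*3 + 105 = -3/2 + 105 = 207/2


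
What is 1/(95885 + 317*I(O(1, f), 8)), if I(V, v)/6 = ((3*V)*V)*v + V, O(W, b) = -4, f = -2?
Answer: 1/818645 ≈ 1.2215e-6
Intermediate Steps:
I(V, v) = 6*V + 18*v*V² (I(V, v) = 6*(((3*V)*V)*v + V) = 6*((3*V²)*v + V) = 6*(3*v*V² + V) = 6*(V + 3*v*V²) = 6*V + 18*v*V²)
1/(95885 + 317*I(O(1, f), 8)) = 1/(95885 + 317*(6*(-4)*(1 + 3*(-4)*8))) = 1/(95885 + 317*(6*(-4)*(1 - 96))) = 1/(95885 + 317*(6*(-4)*(-95))) = 1/(95885 + 317*2280) = 1/(95885 + 722760) = 1/818645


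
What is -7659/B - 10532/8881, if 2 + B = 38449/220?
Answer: -15364618168/337557929 ≈ -45.517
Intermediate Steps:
B = 38009/220 (B = -2 + 38449/220 = 38009/220 ≈ 172.77)
-7659/B - 10532/8881 = -7659/38009/220 - 10532/8881 = -7659*220/38009 - 10532*1/8881 = -1684980/38009 - 10532/8881 = -15364618168/337557929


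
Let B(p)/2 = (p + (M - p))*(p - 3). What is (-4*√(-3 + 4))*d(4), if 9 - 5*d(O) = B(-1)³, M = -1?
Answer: 2012/5 ≈ 402.40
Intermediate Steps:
B(p) = 6 - 2*p (B(p) = 2*((p + (-1 - p))*(p - 3)) = 2*(-(-3 + p)) = 2*(3 - p) = 6 - 2*p)
d(O) = -503/5 (d(O) = 9/5 - (6 - 2*(-1))³/5 = 9/5 - (6 + 2)³/5 = 9/5 - ⅕*8³ = 9/5 - ⅕*512 = 9/5 - 512/5 = -503/5)
(-4*√(-3 + 4))*d(4) = -4*√(-3 + 4)*(-503/5) = -4*√1*(-503/5) = -4*1*(-503/5) = -4*(-503/5) = 2012/5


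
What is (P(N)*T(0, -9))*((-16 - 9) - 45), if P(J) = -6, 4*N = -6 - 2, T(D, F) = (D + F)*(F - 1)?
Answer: 37800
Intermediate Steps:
T(D, F) = (-1 + F)*(D + F) (T(D, F) = (D + F)*(-1 + F) = (-1 + F)*(D + F))
N = -2 (N = (-6 - 2)/4 = (¼)*(-8) = -2)
(P(N)*T(0, -9))*((-16 - 9) - 45) = (-6*((-9)² - 1*0 - 1*(-9) + 0*(-9)))*((-16 - 9) - 45) = (-6*(81 + 0 + 9 + 0))*(-25 - 45) = -6*90*(-70) = -540*(-70) = 37800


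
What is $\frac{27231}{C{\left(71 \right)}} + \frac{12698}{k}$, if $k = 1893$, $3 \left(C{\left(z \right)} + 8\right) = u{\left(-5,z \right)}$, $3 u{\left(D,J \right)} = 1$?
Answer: $- \frac{463032989}{134403} \approx -3445.1$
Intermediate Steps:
$u{\left(D,J \right)} = \frac{1}{3}$ ($u{\left(D,J \right)} = \frac{1}{3} \cdot 1 = \frac{1}{3}$)
$C{\left(z \right)} = - \frac{71}{9}$ ($C{\left(z \right)} = -8 + \frac{1}{3} \cdot \frac{1}{3} = -8 + \frac{1}{9} = - \frac{71}{9}$)
$\frac{27231}{C{\left(71 \right)}} + \frac{12698}{k} = \frac{27231}{- \frac{71}{9}} + \frac{12698}{1893} = 27231 \left(- \frac{9}{71}\right) + 12698 \cdot \frac{1}{1893} = - \frac{245079}{71} + \frac{12698}{1893} = - \frac{463032989}{134403}$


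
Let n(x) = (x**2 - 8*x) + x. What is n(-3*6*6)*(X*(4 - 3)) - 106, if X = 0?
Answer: -106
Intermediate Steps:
n(x) = x**2 - 7*x
n(-3*6*6)*(X*(4 - 3)) - 106 = ((-3*6*6)*(-7 - 3*6*6))*(0*(4 - 3)) - 106 = ((-18*6)*(-7 - 18*6))*(0*1) - 106 = -108*(-7 - 108)*0 - 106 = -108*(-115)*0 - 106 = 12420*0 - 106 = 0 - 106 = -106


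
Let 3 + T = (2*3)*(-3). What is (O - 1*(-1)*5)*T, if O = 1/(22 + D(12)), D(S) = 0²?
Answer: -2331/22 ≈ -105.95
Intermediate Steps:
T = -21 (T = -3 + (2*3)*(-3) = -3 + 6*(-3) = -3 - 18 = -21)
D(S) = 0
O = 1/22 (O = 1/(22 + 0) = 1/22 ≈ 0.045455)
(O - 1*(-1)*5)*T = (1/22 - 1*(-1)*5)*(-21) = (1/22 + 1*5)*(-21) = (1/22 + 5)*(-21) = (111/22)*(-21) = -2331/22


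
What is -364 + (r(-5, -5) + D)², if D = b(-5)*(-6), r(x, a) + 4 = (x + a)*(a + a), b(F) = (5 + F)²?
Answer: 8852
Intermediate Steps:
r(x, a) = -4 + 2*a*(a + x) (r(x, a) = -4 + (x + a)*(a + a) = -4 + (a + x)*(2*a) = -4 + 2*a*(a + x))
D = 0 (D = (5 - 5)²*(-6) = 0²*(-6) = 0*(-6) = 0)
-364 + (r(-5, -5) + D)² = -364 + ((-4 + 2*(-5)² + 2*(-5)*(-5)) + 0)² = -364 + ((-4 + 2*25 + 50) + 0)² = -364 + ((-4 + 50 + 50) + 0)² = -364 + (96 + 0)² = -364 + 96² = -364 + 9216 = 8852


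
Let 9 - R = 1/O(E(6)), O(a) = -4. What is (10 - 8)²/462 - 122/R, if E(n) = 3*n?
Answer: -112654/8547 ≈ -13.181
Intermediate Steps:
R = 37/4 (R = 9 - 1/(-4) = 9 - 1*(-¼) = 9 + ¼ = 37/4 ≈ 9.2500)
(10 - 8)²/462 - 122/R = (10 - 8)²/462 - 122/37/4 = 2²*(1/462) - 122*4/37 = 4*(1/462) - 488/37 = 2/231 - 488/37 = -112654/8547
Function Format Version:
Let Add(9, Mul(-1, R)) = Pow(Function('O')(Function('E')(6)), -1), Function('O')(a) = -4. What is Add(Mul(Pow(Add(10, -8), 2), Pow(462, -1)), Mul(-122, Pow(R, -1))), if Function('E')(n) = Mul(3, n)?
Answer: Rational(-112654, 8547) ≈ -13.181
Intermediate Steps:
R = Rational(37, 4) (R = Add(9, Mul(-1, Pow(-4, -1))) = Add(9, Mul(-1, Rational(-1, 4))) = Add(9, Rational(1, 4)) = Rational(37, 4) ≈ 9.2500)
Add(Mul(Pow(Add(10, -8), 2), Pow(462, -1)), Mul(-122, Pow(R, -1))) = Add(Mul(Pow(Add(10, -8), 2), Pow(462, -1)), Mul(-122, Pow(Rational(37, 4), -1))) = Add(Mul(Pow(2, 2), Rational(1, 462)), Mul(-122, Rational(4, 37))) = Add(Mul(4, Rational(1, 462)), Rational(-488, 37)) = Add(Rational(2, 231), Rational(-488, 37)) = Rational(-112654, 8547)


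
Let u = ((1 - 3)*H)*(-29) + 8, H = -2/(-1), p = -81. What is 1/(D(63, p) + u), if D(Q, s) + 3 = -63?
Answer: 1/58 ≈ 0.017241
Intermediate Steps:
D(Q, s) = -66 (D(Q, s) = -3 - 63 = -66)
H = 2 (H = -2*(-1) = 2)
u = 124 (u = ((1 - 3)*2)*(-29) + 8 = -2*2*(-29) + 8 = -4*(-29) + 8 = 116 + 8 = 124)
1/(D(63, p) + u) = 1/(-66 + 124) = 1/58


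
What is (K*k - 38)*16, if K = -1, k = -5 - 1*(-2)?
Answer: -560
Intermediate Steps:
k = -3 (k = -5 + 2 = -3)
(K*k - 38)*16 = (-1*(-3) - 38)*16 = (3 - 38)*16 = -35*16 = -560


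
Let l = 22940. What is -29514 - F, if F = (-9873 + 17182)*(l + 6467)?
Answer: -214965277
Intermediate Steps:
F = 214935763 (F = (-9873 + 17182)*(22940 + 6467) = 7309*29407 = 214935763)
-29514 - F = -29514 - 1*214935763 = -29514 - 214935763 = -214965277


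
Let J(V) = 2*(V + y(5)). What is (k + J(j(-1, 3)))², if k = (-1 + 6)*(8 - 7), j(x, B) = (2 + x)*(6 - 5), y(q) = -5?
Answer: 9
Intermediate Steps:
j(x, B) = 2 + x (j(x, B) = (2 + x)*1 = 2 + x)
k = 5 (k = 5*1 = 5)
J(V) = -10 + 2*V (J(V) = 2*(V - 5) = 2*(-5 + V) = -10 + 2*V)
(k + J(j(-1, 3)))² = (5 + (-10 + 2*(2 - 1)))² = (5 + (-10 + 2*1))² = (5 + (-10 + 2))² = (5 - 8)² = (-3)² = 9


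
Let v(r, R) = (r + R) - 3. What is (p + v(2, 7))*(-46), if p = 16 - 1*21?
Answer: -46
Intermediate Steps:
v(r, R) = -3 + R + r (v(r, R) = (R + r) - 3 = -3 + R + r)
p = -5 (p = 16 - 21 = -5)
(p + v(2, 7))*(-46) = (-5 + (-3 + 7 + 2))*(-46) = (-5 + 6)*(-46) = 1*(-46) = -46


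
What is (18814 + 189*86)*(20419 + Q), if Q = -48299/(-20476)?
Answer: 3665901262881/5119 ≈ 7.1614e+8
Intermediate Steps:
Q = 48299/20476 (Q = -48299*(-1/20476) = 48299/20476 ≈ 2.3588)
(18814 + 189*86)*(20419 + Q) = (18814 + 189*86)*(20419 + 48299/20476) = (18814 + 16254)*(418147743/20476) = 35068*(418147743/20476) = 3665901262881/5119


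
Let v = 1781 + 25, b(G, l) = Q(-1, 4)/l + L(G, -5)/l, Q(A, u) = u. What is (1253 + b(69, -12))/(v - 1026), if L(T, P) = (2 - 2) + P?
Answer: 15037/9360 ≈ 1.6065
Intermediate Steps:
L(T, P) = P (L(T, P) = 0 + P = P)
b(G, l) = -1/l (b(G, l) = 4/l - 5/l = -1/l)
v = 1806
(1253 + b(69, -12))/(v - 1026) = (1253 - 1/(-12))/(1806 - 1026) = (1253 - 1*(-1/12))/780 = (1253 + 1/12)*(1/780) = (15037/12)*(1/780) = 15037/9360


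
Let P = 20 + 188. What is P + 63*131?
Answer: 8461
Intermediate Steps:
P = 208
P + 63*131 = 208 + 63*131 = 208 + 8253 = 8461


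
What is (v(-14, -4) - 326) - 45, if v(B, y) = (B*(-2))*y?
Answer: -483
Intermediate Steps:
v(B, y) = -2*B*y (v(B, y) = (-2*B)*y = -2*B*y)
(v(-14, -4) - 326) - 45 = (-2*(-14)*(-4) - 326) - 45 = (-112 - 326) - 45 = -438 - 45 = -483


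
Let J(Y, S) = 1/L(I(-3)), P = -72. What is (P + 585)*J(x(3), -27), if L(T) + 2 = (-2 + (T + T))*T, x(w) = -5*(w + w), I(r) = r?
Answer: 513/22 ≈ 23.318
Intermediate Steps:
x(w) = -10*w
L(T) = -2 + T*(-2 + 2*T) (L(T) = -2 + (-2 + (T + T))*T = -2 + (-2 + 2*T)*T = -2 + T*(-2 + 2*T))
J(Y, S) = 1/22 (J(Y, S) = 1/(-2 - 2*(-3) + 2*(-3)²) = 1/(-2 + 6 + 2*9) = 1/(-2 + 6 + 18) = 1/22)
(P + 585)*J(x(3), -27) = (-72 + 585)*(1/22) = 513*(1/22) = 513/22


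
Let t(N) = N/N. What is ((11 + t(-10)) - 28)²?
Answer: 256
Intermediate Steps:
t(N) = 1
((11 + t(-10)) - 28)² = ((11 + 1) - 28)² = (12 - 28)² = (-16)² = 256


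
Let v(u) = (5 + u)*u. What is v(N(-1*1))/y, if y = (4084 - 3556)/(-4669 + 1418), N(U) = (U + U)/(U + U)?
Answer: -3251/88 ≈ -36.943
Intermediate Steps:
N(U) = 1 (N(U) = (2*U)/((2*U)) = (2*U)*(1/(2*U)) = 1)
v(u) = u*(5 + u)
y = -528/3251 (y = 528/(-3251) = 528*(-1/3251) = -528/3251 ≈ -0.16241)
v(N(-1*1))/y = (1*(5 + 1))/(-528/3251) = (1*6)*(-3251/528) = 6*(-3251/528) = -3251/88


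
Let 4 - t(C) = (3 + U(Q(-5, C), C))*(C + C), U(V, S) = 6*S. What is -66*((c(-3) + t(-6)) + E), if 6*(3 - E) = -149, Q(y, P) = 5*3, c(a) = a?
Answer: 24233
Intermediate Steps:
Q(y, P) = 15
E = 167/6 (E = 3 - ⅙*(-149) = 3 + 149/6 = 167/6 ≈ 27.833)
t(C) = 4 - 2*C*(3 + 6*C) (t(C) = 4 - (3 + 6*C)*(C + C) = 4 - (3 + 6*C)*2*C = 4 - 2*C*(3 + 6*C))
-66*((c(-3) + t(-6)) + E) = -66*((-3 + (4 - 12*(-6)² - 6*(-6))) + 167/6) = -66*((-3 + (4 - 12*36 + 36)) + 167/6) = -66*((-3 + (4 - 432 + 36)) + 167/6) = -66*((-3 - 392) + 167/6) = -66*(-395 + 167/6) = -66*(-2203/6) = 24233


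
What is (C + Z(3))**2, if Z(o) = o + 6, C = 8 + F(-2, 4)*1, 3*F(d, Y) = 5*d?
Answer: 1681/9 ≈ 186.78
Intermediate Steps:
F(d, Y) = 5*d/3 (F(d, Y) = (5*d)/3 = 5*d/3)
C = 14/3 (C = 8 + ((5/3)*(-2))*1 = 8 - 10/3*1 = 8 - 10/3 = 14/3 ≈ 4.6667)
Z(o) = 6 + o
(C + Z(3))**2 = (14/3 + (6 + 3))**2 = (14/3 + 9)**2 = (41/3)**2 = 1681/9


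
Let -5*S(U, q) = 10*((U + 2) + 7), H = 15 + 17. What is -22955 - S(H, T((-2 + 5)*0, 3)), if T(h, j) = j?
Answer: -22873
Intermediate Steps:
H = 32
S(U, q) = -18 - 2*U (S(U, q) = -2*((U + 2) + 7) = -2*((2 + U) + 7) = -2*(9 + U) = -(90 + 10*U)/5 = -18 - 2*U)
-22955 - S(H, T((-2 + 5)*0, 3)) = -22955 - (-18 - 2*32) = -22955 - (-18 - 64) = -22955 - 1*(-82) = -22955 + 82 = -22873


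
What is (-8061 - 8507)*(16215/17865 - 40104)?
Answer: 791333788744/1191 ≈ 6.6443e+8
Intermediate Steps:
(-8061 - 8507)*(16215/17865 - 40104) = -16568*(16215*(1/17865) - 40104) = -16568*(1081/1191 - 40104) = -16568*(-47762783/1191) = 791333788744/1191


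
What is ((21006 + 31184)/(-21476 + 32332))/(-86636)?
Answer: -26095/470260208 ≈ -5.5491e-5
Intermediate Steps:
((21006 + 31184)/(-21476 + 32332))/(-86636) = (52190/10856)*(-1/86636) = (52190*(1/10856))*(-1/86636) = (26095/5428)*(-1/86636) = -26095/470260208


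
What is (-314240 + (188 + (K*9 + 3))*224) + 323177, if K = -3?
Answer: 45673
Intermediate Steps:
(-314240 + (188 + (K*9 + 3))*224) + 323177 = (-314240 + (188 + (-3*9 + 3))*224) + 323177 = (-314240 + (188 + (-27 + 3))*224) + 323177 = (-314240 + (188 - 24)*224) + 323177 = (-314240 + 164*224) + 323177 = (-314240 + 36736) + 323177 = -277504 + 323177 = 45673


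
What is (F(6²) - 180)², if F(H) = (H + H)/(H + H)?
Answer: 32041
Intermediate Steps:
F(H) = 1 (F(H) = (2*H)/((2*H)) = (2*H)*(1/(2*H)) = 1)
(F(6²) - 180)² = (1 - 180)² = (-179)² = 32041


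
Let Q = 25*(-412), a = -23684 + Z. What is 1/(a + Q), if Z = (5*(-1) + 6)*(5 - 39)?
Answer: -1/34018 ≈ -2.9396e-5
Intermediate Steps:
Z = -34 (Z = (-5 + 6)*(-34) = 1*(-34) = -34)
a = -23718 (a = -23684 - 34 = -23718)
Q = -10300
1/(a + Q) = 1/(-23718 - 10300) = 1/(-34018) = -1/34018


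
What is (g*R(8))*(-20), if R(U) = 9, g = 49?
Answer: -8820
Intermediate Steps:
(g*R(8))*(-20) = (49*9)*(-20) = 441*(-20) = -8820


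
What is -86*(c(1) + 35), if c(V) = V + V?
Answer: -3182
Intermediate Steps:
c(V) = 2*V
-86*(c(1) + 35) = -86*(2*1 + 35) = -86*(2 + 35) = -86*37 = -3182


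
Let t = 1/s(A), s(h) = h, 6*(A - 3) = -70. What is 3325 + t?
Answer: 86447/26 ≈ 3324.9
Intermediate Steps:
A = -26/3 (A = 3 + (⅙)*(-70) = 3 - 35/3 = -26/3 ≈ -8.6667)
t = -3/26 (t = 1/(-26/3) = -3/26 ≈ -0.11538)
3325 + t = 3325 - 3/26 = 86447/26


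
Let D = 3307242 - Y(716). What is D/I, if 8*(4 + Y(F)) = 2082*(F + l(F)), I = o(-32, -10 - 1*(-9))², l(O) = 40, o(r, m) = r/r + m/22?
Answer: 1505480548/441 ≈ 3.4138e+6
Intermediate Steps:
o(r, m) = 1 + m/22 (o(r, m) = 1 + m*(1/22) = 1 + m/22)
I = 441/484 (I = (1 + (-10 - 1*(-9))/22)² = (1 + (-10 + 9)/22)² = (1 + (1/22)*(-1))² = (1 - 1/22)² = (21/22)² = 441/484 ≈ 0.91116)
Y(F) = 10406 + 1041*F/4 (Y(F) = -4 + (2082*(F + 40))/8 = -4 + (2082*(40 + F))/8 = -4 + (83280 + 2082*F)/8 = -4 + (10410 + 1041*F/4) = 10406 + 1041*F/4)
D = 3110497 (D = 3307242 - (10406 + (1041/4)*716) = 3307242 - (10406 + 186339) = 3307242 - 1*196745 = 3307242 - 196745 = 3110497)
D/I = 3110497/(441/484) = 3110497*(484/441) = 1505480548/441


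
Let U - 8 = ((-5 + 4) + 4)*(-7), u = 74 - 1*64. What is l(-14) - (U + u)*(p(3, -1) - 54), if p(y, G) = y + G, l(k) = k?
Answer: -170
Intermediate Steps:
p(y, G) = G + y
u = 10 (u = 74 - 64 = 10)
U = -13 (U = 8 + ((-5 + 4) + 4)*(-7) = 8 + (-1 + 4)*(-7) = 8 + 3*(-7) = 8 - 21 = -13)
l(-14) - (U + u)*(p(3, -1) - 54) = -14 - (-13 + 10)*((-1 + 3) - 54) = -14 - (-3)*(2 - 54) = -14 - (-3)*(-52) = -14 - 1*156 = -14 - 156 = -170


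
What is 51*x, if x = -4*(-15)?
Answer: 3060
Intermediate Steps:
x = 60
51*x = 51*60 = 3060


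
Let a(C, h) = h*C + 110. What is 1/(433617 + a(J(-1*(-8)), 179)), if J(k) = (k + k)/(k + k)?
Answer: 1/433906 ≈ 2.3046e-6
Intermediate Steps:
J(k) = 1 (J(k) = (2*k)/((2*k)) = (2*k)*(1/(2*k)) = 1)
a(C, h) = 110 + C*h (a(C, h) = C*h + 110 = 110 + C*h)
1/(433617 + a(J(-1*(-8)), 179)) = 1/(433617 + (110 + 1*179)) = 1/(433617 + (110 + 179)) = 1/(433617 + 289) = 1/433906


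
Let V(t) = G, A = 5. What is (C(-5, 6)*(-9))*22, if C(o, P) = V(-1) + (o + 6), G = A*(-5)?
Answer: 4752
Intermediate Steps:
G = -25 (G = 5*(-5) = -25)
V(t) = -25
C(o, P) = -19 + o (C(o, P) = -25 + (o + 6) = -25 + (6 + o) = -19 + o)
(C(-5, 6)*(-9))*22 = ((-19 - 5)*(-9))*22 = -24*(-9)*22 = 216*22 = 4752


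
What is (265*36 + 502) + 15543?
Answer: 25585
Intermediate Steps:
(265*36 + 502) + 15543 = (9540 + 502) + 15543 = 10042 + 15543 = 25585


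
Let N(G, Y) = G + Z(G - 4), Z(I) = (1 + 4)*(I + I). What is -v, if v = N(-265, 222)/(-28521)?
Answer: -985/9507 ≈ -0.10361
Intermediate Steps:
Z(I) = 10*I (Z(I) = 5*(2*I) = 10*I)
N(G, Y) = -40 + 11*G (N(G, Y) = G + 10*(G - 4) = G + 10*(-4 + G) = G + (-40 + 10*G) = -40 + 11*G)
v = 985/9507 (v = (-40 + 11*(-265))/(-28521) = (-40 - 2915)*(-1/28521) = -2955*(-1/28521) = 985/9507 ≈ 0.10361)
-v = -1*985/9507 = -985/9507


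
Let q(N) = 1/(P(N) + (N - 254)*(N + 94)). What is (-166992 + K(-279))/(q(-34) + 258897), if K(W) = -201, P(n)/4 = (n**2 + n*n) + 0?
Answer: -1342894176/2079460703 ≈ -0.64579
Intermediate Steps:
P(n) = 8*n**2 (P(n) = 4*((n**2 + n*n) + 0) = 4*((n**2 + n**2) + 0) = 4*(2*n**2 + 0) = 4*(2*n**2) = 8*n**2)
q(N) = 1/(8*N**2 + (-254 + N)*(94 + N)) (q(N) = 1/(8*N**2 + (N - 254)*(N + 94)) = 1/(8*N**2 + (-254 + N)*(94 + N)))
(-166992 + K(-279))/(q(-34) + 258897) = (-166992 - 201)/(1/(-23876 - 160*(-34) + 9*(-34)**2) + 258897) = -167193/(1/(-23876 + 5440 + 9*1156) + 258897) = -167193/(1/(-23876 + 5440 + 10404) + 258897) = -167193/(1/(-8032) + 258897) = -167193/(-1/8032 + 258897) = -167193/2079460703/8032 = -167193*8032/2079460703 = -1342894176/2079460703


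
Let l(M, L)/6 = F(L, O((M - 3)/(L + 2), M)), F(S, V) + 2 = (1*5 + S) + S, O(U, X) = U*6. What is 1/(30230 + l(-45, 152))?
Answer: 1/32072 ≈ 3.1180e-5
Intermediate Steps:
O(U, X) = 6*U
F(S, V) = 3 + 2*S (F(S, V) = -2 + ((1*5 + S) + S) = -2 + ((5 + S) + S) = -2 + (5 + 2*S) = 3 + 2*S)
l(M, L) = 18 + 12*L (l(M, L) = 6*(3 + 2*L) = 18 + 12*L)
1/(30230 + l(-45, 152)) = 1/(30230 + (18 + 12*152)) = 1/(30230 + (18 + 1824)) = 1/(30230 + 1842) = 1/32072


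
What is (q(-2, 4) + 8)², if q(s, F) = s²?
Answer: 144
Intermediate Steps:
(q(-2, 4) + 8)² = ((-2)² + 8)² = (4 + 8)² = 12² = 144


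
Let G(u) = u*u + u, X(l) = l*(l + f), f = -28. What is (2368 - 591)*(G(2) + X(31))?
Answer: 175923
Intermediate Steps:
X(l) = l*(-28 + l) (X(l) = l*(l - 28) = l*(-28 + l))
G(u) = u + u² (G(u) = u² + u = u + u²)
(2368 - 591)*(G(2) + X(31)) = (2368 - 591)*(2*(1 + 2) + 31*(-28 + 31)) = 1777*(2*3 + 31*3) = 1777*(6 + 93) = 1777*99 = 175923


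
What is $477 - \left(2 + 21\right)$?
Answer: $454$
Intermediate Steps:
$477 - \left(2 + 21\right) = 477 - 23 = 454$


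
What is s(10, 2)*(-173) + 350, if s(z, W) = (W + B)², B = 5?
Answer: -8127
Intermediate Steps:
s(z, W) = (5 + W)² (s(z, W) = (W + 5)² = (5 + W)²)
s(10, 2)*(-173) + 350 = (5 + 2)²*(-173) + 350 = 7²*(-173) + 350 = 49*(-173) + 350 = -8477 + 350 = -8127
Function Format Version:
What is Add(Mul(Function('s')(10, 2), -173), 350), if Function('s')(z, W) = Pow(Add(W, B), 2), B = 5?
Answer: -8127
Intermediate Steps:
Function('s')(z, W) = Pow(Add(5, W), 2) (Function('s')(z, W) = Pow(Add(W, 5), 2) = Pow(Add(5, W), 2))
Add(Mul(Function('s')(10, 2), -173), 350) = Add(Mul(Pow(Add(5, 2), 2), -173), 350) = Add(Mul(Pow(7, 2), -173), 350) = Add(Mul(49, -173), 350) = Add(-8477, 350) = -8127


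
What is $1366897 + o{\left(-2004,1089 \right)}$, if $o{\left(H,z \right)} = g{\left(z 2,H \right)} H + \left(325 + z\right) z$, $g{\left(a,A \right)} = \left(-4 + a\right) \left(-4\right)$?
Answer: $20333527$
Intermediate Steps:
$g{\left(a,A \right)} = 16 - 4 a$
$o{\left(H,z \right)} = H \left(16 - 8 z\right) + z \left(325 + z\right)$ ($o{\left(H,z \right)} = \left(16 - 4 z 2\right) H + \left(325 + z\right) z = \left(16 - 4 \cdot 2 z\right) H + z \left(325 + z\right) = \left(16 - 8 z\right) H + z \left(325 + z\right) = H \left(16 - 8 z\right) + z \left(325 + z\right)$)
$1366897 + o{\left(-2004,1089 \right)} = 1366897 + \left(1089^{2} + 325 \cdot 1089 - - 16032 \left(-2 + 1089\right)\right) = 1366897 + \left(1185921 + 353925 - \left(-16032\right) 1087\right) = 1366897 + \left(1185921 + 353925 + 17426784\right) = 1366897 + 18966630 = 20333527$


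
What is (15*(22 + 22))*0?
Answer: 0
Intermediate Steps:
(15*(22 + 22))*0 = (15*44)*0 = 660*0 = 0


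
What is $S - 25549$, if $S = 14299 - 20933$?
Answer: $-32183$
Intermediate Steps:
$S = -6634$
$S - 25549 = -6634 - 25549 = -32183$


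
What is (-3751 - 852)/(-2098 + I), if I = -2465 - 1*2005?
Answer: 4603/6568 ≈ 0.70082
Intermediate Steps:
I = -4470 (I = -2465 - 2005 = -4470)
(-3751 - 852)/(-2098 + I) = (-3751 - 852)/(-2098 - 4470) = -4603/(-6568) = -4603*(-1/6568) = 4603/6568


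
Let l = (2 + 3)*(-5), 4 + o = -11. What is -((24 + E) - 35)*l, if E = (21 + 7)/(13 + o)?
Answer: -625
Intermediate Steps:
o = -15 (o = -4 - 11 = -15)
l = -25 (l = 5*(-5) = -25)
E = -14 (E = (21 + 7)/(13 - 15) = 28/(-2) = 28*(-½) = -14)
-((24 + E) - 35)*l = -((24 - 14) - 35)*(-25) = -(10 - 35)*(-25) = -(-25)*(-25) = -1*625 = -625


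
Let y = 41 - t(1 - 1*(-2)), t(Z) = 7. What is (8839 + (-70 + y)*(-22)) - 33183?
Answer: -23552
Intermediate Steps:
y = 34 (y = 41 - 1*7 = 41 - 7 = 34)
(8839 + (-70 + y)*(-22)) - 33183 = (8839 + (-70 + 34)*(-22)) - 33183 = (8839 - 36*(-22)) - 33183 = (8839 + 792) - 33183 = 9631 - 33183 = -23552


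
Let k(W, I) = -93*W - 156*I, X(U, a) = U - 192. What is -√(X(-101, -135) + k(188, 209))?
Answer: -I*√50381 ≈ -224.46*I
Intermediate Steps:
X(U, a) = -192 + U
k(W, I) = -156*I - 93*W
-√(X(-101, -135) + k(188, 209)) = -√((-192 - 101) + (-156*209 - 93*188)) = -√(-293 + (-32604 - 17484)) = -√(-293 - 50088) = -√(-50381) = -I*√50381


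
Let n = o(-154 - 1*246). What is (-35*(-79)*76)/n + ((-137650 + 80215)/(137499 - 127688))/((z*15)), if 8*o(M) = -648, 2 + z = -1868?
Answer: -3855347909651/1486072170 ≈ -2594.3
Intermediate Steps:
z = -1870 (z = -2 - 1868 = -1870)
o(M) = -81 (o(M) = (⅛)*(-648) = -81)
n = -81
(-35*(-79)*76)/n + ((-137650 + 80215)/(137499 - 127688))/((z*15)) = (-35*(-79)*76)/(-81) + ((-137650 + 80215)/(137499 - 127688))/((-1870*15)) = (2765*76)*(-1/81) - 57435/9811/(-28050) = 210140*(-1/81) - 57435*1/9811*(-1/28050) = -210140/81 - 57435/9811*(-1/28050) = -210140/81 + 3829/18346570 = -3855347909651/1486072170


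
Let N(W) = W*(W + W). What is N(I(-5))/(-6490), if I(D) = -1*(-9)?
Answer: -81/3245 ≈ -0.024961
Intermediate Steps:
I(D) = 9
N(W) = 2*W**2 (N(W) = W*(2*W) = 2*W**2)
N(I(-5))/(-6490) = (2*9**2)/(-6490) = (2*81)*(-1/6490) = 162*(-1/6490) = -81/3245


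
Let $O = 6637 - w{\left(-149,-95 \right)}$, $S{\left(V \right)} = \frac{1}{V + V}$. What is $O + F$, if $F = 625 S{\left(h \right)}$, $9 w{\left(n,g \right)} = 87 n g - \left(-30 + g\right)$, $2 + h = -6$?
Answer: $- \frac{18755657}{144} \approx -1.3025 \cdot 10^{5}$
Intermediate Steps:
$h = -8$ ($h = -2 - 6 = -8$)
$w{\left(n,g \right)} = \frac{10}{3} - \frac{g}{9} + \frac{29 g n}{3}$ ($w{\left(n,g \right)} = \frac{87 n g - \left(-30 + g\right)}{9} = \frac{87 g n - \left(-30 + g\right)}{9} = \frac{30 - g + 87 g n}{9} = \frac{10}{3} - \frac{g}{9} + \frac{29 g n}{3}$)
$S{\left(V \right)} = \frac{1}{2 V}$
$F = - \frac{625}{16}$ ($F = 625 \frac{1}{2 \left(-8\right)} = 625 \cdot \frac{1}{2} \left(- \frac{1}{8}\right) = 625 \left(- \frac{1}{16}\right) = - \frac{625}{16} \approx -39.063$)
$O = - \frac{1171877}{9}$ ($O = 6637 - \left(\frac{10}{3} - - \frac{95}{9} + \frac{29}{3} \left(-95\right) \left(-149\right)\right) = 6637 - \left(\frac{10}{3} + \frac{95}{9} + \frac{410495}{3}\right) = 6637 - \frac{1231610}{9} = - \frac{1171877}{9} \approx -1.3021 \cdot 10^{5}$)
$O + F = - \frac{1171877}{9} - \frac{625}{16} = - \frac{18755657}{144}$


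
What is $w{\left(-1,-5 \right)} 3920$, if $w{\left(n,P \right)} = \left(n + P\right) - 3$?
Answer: $-35280$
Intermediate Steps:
$w{\left(n,P \right)} = -3 + P + n$ ($w{\left(n,P \right)} = \left(P + n\right) - 3 = -3 + P + n$)
$w{\left(-1,-5 \right)} 3920 = \left(-3 - 5 - 1\right) 3920 = \left(-9\right) 3920 = -35280$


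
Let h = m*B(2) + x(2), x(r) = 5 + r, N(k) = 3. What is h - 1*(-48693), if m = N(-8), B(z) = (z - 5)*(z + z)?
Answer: 48664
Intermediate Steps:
B(z) = 2*z*(-5 + z) (B(z) = (-5 + z)*(2*z) = 2*z*(-5 + z))
m = 3
h = -29 (h = 3*(2*2*(-5 + 2)) + (5 + 2) = 3*(2*2*(-3)) + 7 = 3*(-12) + 7 = -36 + 7 = -29)
h - 1*(-48693) = -29 - 1*(-48693) = -29 + 48693 = 48664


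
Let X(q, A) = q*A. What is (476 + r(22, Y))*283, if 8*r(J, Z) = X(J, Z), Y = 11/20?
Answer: 10810883/80 ≈ 1.3514e+5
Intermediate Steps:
X(q, A) = A*q
Y = 11/20 (Y = 11*(1/20) = 11/20 ≈ 0.55000)
r(J, Z) = J*Z/8 (r(J, Z) = (Z*J)/8 = (J*Z)/8 = J*Z/8)
(476 + r(22, Y))*283 = (476 + (1/8)*22*(11/20))*283 = (476 + 121/80)*283 = (38201/80)*283 = 10810883/80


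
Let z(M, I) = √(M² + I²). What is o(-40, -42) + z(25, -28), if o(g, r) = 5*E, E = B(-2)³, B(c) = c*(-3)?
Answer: 1080 + √1409 ≈ 1117.5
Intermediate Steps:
B(c) = -3*c
E = 216 (E = (-3*(-2))³ = 6³ = 216)
o(g, r) = 1080 (o(g, r) = 5*216 = 1080)
z(M, I) = √(I² + M²)
o(-40, -42) + z(25, -28) = 1080 + √((-28)² + 25²) = 1080 + √(784 + 625) = 1080 + √1409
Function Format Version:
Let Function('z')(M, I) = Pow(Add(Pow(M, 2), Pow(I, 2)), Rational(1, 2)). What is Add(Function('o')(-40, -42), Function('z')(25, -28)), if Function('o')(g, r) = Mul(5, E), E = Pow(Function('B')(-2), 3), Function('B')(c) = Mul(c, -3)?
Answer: Add(1080, Pow(1409, Rational(1, 2))) ≈ 1117.5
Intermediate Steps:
Function('B')(c) = Mul(-3, c)
E = 216 (E = Pow(Mul(-3, -2), 3) = Pow(6, 3) = 216)
Function('o')(g, r) = 1080 (Function('o')(g, r) = Mul(5, 216) = 1080)
Function('z')(M, I) = Pow(Add(Pow(I, 2), Pow(M, 2)), Rational(1, 2))
Add(Function('o')(-40, -42), Function('z')(25, -28)) = Add(1080, Pow(Add(Pow(-28, 2), Pow(25, 2)), Rational(1, 2))) = Add(1080, Pow(Add(784, 625), Rational(1, 2))) = Add(1080, Pow(1409, Rational(1, 2)))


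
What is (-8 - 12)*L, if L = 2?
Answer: -40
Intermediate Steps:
(-8 - 12)*L = (-8 - 12)*2 = -20*2 = -40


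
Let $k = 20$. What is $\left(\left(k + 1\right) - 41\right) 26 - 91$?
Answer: $-611$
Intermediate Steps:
$\left(\left(k + 1\right) - 41\right) 26 - 91 = \left(\left(20 + 1\right) - 41\right) 26 - 91 = \left(21 - 41\right) 26 - 91 = \left(-20\right) 26 - 91 = -520 - 91 = -611$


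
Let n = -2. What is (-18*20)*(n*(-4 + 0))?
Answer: -2880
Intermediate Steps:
(-18*20)*(n*(-4 + 0)) = (-18*20)*(-2*(-4 + 0)) = -(-720)*(-4) = -360*8 = -2880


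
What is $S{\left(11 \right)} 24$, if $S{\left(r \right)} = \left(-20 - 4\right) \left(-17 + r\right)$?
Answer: $3456$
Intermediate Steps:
$S{\left(r \right)} = 408 - 24 r$ ($S{\left(r \right)} = - 24 \left(-17 + r\right) = 408 - 24 r$)
$S{\left(11 \right)} 24 = \left(408 - 264\right) 24 = 144 \cdot 24 = 3456$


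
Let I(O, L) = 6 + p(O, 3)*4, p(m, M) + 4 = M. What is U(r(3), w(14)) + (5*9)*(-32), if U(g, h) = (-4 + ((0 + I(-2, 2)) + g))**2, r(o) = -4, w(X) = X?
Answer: -1404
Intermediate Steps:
p(m, M) = -4 + M
I(O, L) = 2 (I(O, L) = 6 + (-4 + 3)*4 = 6 - 1*4 = 6 - 4 = 2)
U(g, h) = (-2 + g)**2 (U(g, h) = (-4 + ((0 + 2) + g))**2 = (-4 + (2 + g))**2 = (-2 + g)**2)
U(r(3), w(14)) + (5*9)*(-32) = (-2 - 4)**2 + (5*9)*(-32) = (-6)**2 + 45*(-32) = 36 - 1440 = -1404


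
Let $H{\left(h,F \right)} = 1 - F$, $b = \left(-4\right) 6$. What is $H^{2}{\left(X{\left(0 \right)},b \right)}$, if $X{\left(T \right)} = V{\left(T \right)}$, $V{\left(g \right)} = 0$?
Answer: $625$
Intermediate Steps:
$X{\left(T \right)} = 0$
$b = -24$
$H^{2}{\left(X{\left(0 \right)},b \right)} = \left(1 - -24\right)^{2} = \left(1 + 24\right)^{2} = 25^{2} = 625$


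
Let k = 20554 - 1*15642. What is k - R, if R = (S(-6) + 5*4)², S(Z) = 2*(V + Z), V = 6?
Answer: 4512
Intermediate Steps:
k = 4912 (k = 20554 - 15642 = 4912)
S(Z) = 12 + 2*Z (S(Z) = 2*(6 + Z) = 12 + 2*Z)
R = 400 (R = ((12 + 2*(-6)) + 5*4)² = ((12 - 12) + 20)² = (0 + 20)² = 20² = 400)
k - R = 4912 - 1*400 = 4912 - 400 = 4512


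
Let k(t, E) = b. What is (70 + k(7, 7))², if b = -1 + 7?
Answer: 5776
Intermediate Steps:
b = 6
k(t, E) = 6
(70 + k(7, 7))² = (70 + 6)² = 76² = 5776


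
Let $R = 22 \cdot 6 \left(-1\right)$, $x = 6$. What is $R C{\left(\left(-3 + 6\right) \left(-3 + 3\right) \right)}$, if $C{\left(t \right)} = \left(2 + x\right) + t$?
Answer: $-1056$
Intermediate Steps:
$C{\left(t \right)} = 8 + t$ ($C{\left(t \right)} = \left(2 + 6\right) + t = 8 + t$)
$R = -132$ ($R = 22 \left(-6\right) = -132$)
$R C{\left(\left(-3 + 6\right) \left(-3 + 3\right) \right)} = - 132 \left(8 + \left(-3 + 6\right) \left(-3 + 3\right)\right) = - 132 \left(8 + 3 \cdot 0\right) = - 132 \left(8 + 0\right) = \left(-132\right) 8 = -1056$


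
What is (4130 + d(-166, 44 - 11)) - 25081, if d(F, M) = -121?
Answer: -21072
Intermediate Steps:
(4130 + d(-166, 44 - 11)) - 25081 = (4130 - 121) - 25081 = 4009 - 25081 = -21072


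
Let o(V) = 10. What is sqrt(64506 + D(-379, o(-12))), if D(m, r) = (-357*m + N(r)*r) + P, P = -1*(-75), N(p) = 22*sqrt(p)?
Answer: 2*sqrt(49971 + 55*sqrt(10)) ≈ 447.86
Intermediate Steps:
P = 75
D(m, r) = 75 - 357*m + 22*r**(3/2) (D(m, r) = (-357*m + (22*sqrt(r))*r) + 75 = (-357*m + 22*r**(3/2)) + 75 = 75 - 357*m + 22*r**(3/2))
sqrt(64506 + D(-379, o(-12))) = sqrt(64506 + (75 - 357*(-379) + 22*10**(3/2))) = sqrt(64506 + (75 + 135303 + 22*(10*sqrt(10)))) = sqrt(64506 + (75 + 135303 + 220*sqrt(10))) = sqrt(64506 + (135378 + 220*sqrt(10))) = sqrt(199884 + 220*sqrt(10))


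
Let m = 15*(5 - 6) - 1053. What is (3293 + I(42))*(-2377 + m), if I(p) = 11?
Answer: -11382280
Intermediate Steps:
m = -1068 (m = 15*(-1) - 1053 = -15 - 1053 = -1068)
(3293 + I(42))*(-2377 + m) = (3293 + 11)*(-2377 - 1068) = 3304*(-3445) = -11382280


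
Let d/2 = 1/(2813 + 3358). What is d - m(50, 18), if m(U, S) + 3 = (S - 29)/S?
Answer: 133717/37026 ≈ 3.6114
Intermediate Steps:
m(U, S) = -3 + (-29 + S)/S (m(U, S) = -3 + (S - 29)/S = -3 + (-29 + S)/S)
d = 2/6171 (d = 2/(2813 + 3358) = 2/6171 ≈ 0.00032410)
d - m(50, 18) = 2/6171 - (-2 - 29/18) = 2/6171 - 1*(-65/18) = 2/6171 + 65/18 = 133717/37026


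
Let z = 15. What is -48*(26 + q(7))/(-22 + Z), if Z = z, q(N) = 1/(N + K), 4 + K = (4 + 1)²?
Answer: 8748/49 ≈ 178.53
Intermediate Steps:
K = 21 (K = -4 + (4 + 1)² = -4 + 5² = -4 + 25 = 21)
q(N) = 1/(21 + N) (q(N) = 1/(N + 21) = 1/(21 + N))
Z = 15
-48*(26 + q(7))/(-22 + Z) = -48*(26 + 1/(21 + 7))/(-22 + 15) = -48*(26 + 1/28)/(-7) = -48*(26 + 1/28)*(-1)/7 = -8748*(-1)/(7*7) = -48*(-729/196) = 8748/49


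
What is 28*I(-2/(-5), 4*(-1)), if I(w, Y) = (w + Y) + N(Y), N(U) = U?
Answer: -1064/5 ≈ -212.80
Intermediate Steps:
I(w, Y) = w + 2*Y (I(w, Y) = (w + Y) + Y = (Y + w) + Y = w + 2*Y)
28*I(-2/(-5), 4*(-1)) = 28*(-2/(-5) + 2*(4*(-1))) = 28*(-2*(-⅕) + 2*(-4)) = 28*(⅖ - 8) = 28*(-38/5) = -1064/5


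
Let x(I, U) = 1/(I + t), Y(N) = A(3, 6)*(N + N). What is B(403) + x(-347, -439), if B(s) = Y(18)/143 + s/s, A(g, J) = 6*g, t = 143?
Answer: 161221/29172 ≈ 5.5266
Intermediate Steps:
Y(N) = 36*N (Y(N) = (6*3)*(N + N) = 18*(2*N) = 36*N)
B(s) = 791/143 (B(s) = (36*18)/143 + s/s = 648*(1/143) + 1 = 648/143 + 1 = 791/143)
x(I, U) = 1/(143 + I) (x(I, U) = 1/(I + 143) = 1/(143 + I))
B(403) + x(-347, -439) = 791/143 + 1/(143 - 347) = 791/143 + 1/(-204) = 791/143 - 1/204 = 161221/29172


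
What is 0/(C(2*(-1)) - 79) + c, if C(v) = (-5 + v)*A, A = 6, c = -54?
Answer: -54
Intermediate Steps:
C(v) = -30 + 6*v (C(v) = (-5 + v)*6 = -30 + 6*v)
0/(C(2*(-1)) - 79) + c = 0/((-30 + 6*(2*(-1))) - 79) - 54 = 0/((-30 + 6*(-2)) - 79) - 54 = 0/((-30 - 12) - 79) - 54 = 0/(-42 - 79) - 54 = 0/(-121) - 54 = 0*(-1/121) - 54 = 0 - 54 = -54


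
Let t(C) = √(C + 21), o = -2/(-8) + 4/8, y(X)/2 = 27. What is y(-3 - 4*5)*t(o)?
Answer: 27*√87 ≈ 251.84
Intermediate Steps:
y(X) = 54 (y(X) = 2*27 = 54)
o = ¾ (o = -2*(-⅛) + 4*(⅛) = ¼ + ½ = ¾ ≈ 0.75000)
t(C) = √(21 + C)
y(-3 - 4*5)*t(o) = 54*√(21 + ¾) = 54*√(87/4) = 54*(√87/2) = 27*√87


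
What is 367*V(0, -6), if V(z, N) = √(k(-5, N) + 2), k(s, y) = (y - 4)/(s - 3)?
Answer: 367*√13/2 ≈ 661.62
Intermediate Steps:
k(s, y) = (-4 + y)/(-3 + s)
V(z, N) = √(5/2 - N/8) (V(z, N) = √((-4 + N)/(-3 - 5) + 2) = √((-4 + N)/(-8) + 2) = √(-(-4 + N)/8 + 2) = √((½ - N/8) + 2) = √(5/2 - N/8))
367*V(0, -6) = 367*(√(40 - 2*(-6))/4) = 367*(√(40 + 12)/4) = 367*(√52/4) = 367*((2*√13)/4) = 367*(√13/2) = 367*√13/2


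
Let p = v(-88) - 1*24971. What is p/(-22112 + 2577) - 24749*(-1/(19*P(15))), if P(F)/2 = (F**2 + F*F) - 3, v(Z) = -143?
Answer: 910058119/331821510 ≈ 2.7426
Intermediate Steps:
p = -25114 (p = -143 - 1*24971 = -143 - 24971 = -25114)
P(F) = -6 + 4*F**2 (P(F) = 2*((F**2 + F*F) - 3) = 2*((F**2 + F**2) - 3) = 2*(2*F**2 - 3) = 2*(-3 + 2*F**2) = -6 + 4*F**2)
p/(-22112 + 2577) - 24749*(-1/(19*P(15))) = -25114/(-22112 + 2577) - 24749*(-1/(19*(-6 + 4*15**2))) = -25114/(-19535) - 24749*(-1/(19*(-6 + 4*225))) = -25114*(-1/19535) - 24749*(-1/(19*(-6 + 900))) = 25114/19535 - 24749/((-19*894)) = 25114/19535 - 24749/(-16986) = 25114/19535 - 24749*(-1/16986) = 25114/19535 + 24749/16986 = 910058119/331821510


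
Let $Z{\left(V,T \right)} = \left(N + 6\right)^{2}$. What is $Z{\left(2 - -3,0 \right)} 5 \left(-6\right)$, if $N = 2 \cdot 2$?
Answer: $-3000$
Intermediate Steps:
$N = 4$
$Z{\left(V,T \right)} = 100$ ($Z{\left(V,T \right)} = \left(4 + 6\right)^{2} = 10^{2} = 100$)
$Z{\left(2 - -3,0 \right)} 5 \left(-6\right) = 100 \cdot 5 \left(-6\right) = 500 \left(-6\right) = -3000$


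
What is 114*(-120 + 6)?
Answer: -12996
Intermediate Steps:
114*(-120 + 6) = 114*(-114) = -12996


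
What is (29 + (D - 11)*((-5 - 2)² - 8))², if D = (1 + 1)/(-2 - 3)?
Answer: 4804864/25 ≈ 1.9219e+5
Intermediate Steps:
D = -⅖ (D = 2/(-5) = -⅕*2 = -⅖ ≈ -0.40000)
(29 + (D - 11)*((-5 - 2)² - 8))² = (29 + (-⅖ - 11)*((-5 - 2)² - 8))² = (29 - 57*((-7)² - 8)/5)² = (29 - 57*(49 - 8)/5)² = (29 - 57/5*41)² = (29 - 2337/5)² = (-2192/5)² = 4804864/25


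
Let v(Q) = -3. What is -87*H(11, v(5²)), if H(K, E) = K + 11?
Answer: -1914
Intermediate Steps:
H(K, E) = 11 + K
-87*H(11, v(5²)) = -87*(11 + 11) = -87*22 = -1914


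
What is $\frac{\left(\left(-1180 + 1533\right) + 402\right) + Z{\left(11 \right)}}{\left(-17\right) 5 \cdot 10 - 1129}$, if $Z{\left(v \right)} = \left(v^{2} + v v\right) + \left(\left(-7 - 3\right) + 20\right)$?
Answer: $- \frac{1007}{1979} \approx -0.50884$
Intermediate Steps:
$Z{\left(v \right)} = 10 + 2 v^{2}$ ($Z{\left(v \right)} = \left(v^{2} + v^{2}\right) + \left(-10 + 20\right) = 2 v^{2} + 10 = 10 + 2 v^{2}$)
$\frac{\left(\left(-1180 + 1533\right) + 402\right) + Z{\left(11 \right)}}{\left(-17\right) 5 \cdot 10 - 1129} = \frac{\left(\left(-1180 + 1533\right) + 402\right) + \left(10 + 2 \cdot 11^{2}\right)}{\left(-17\right) 5 \cdot 10 - 1129} = \frac{\left(353 + 402\right) + \left(10 + 2 \cdot 121\right)}{\left(-85\right) 10 - 1129} = \frac{755 + \left(10 + 242\right)}{-850 - 1129} = \frac{755 + 252}{-1979} = 1007 \left(- \frac{1}{1979}\right) = - \frac{1007}{1979}$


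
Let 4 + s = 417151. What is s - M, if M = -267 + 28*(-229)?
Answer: 423826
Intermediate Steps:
s = 417147 (s = -4 + 417151 = 417147)
M = -6679 (M = -267 - 6412 = -6679)
s - M = 417147 - 1*(-6679) = 417147 + 6679 = 423826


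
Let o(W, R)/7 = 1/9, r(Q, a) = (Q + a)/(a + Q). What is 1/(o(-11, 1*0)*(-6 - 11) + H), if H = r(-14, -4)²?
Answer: -9/110 ≈ -0.081818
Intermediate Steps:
r(Q, a) = 1 (r(Q, a) = (Q + a)/(Q + a) = 1)
H = 1 (H = 1² = 1)
o(W, R) = 7/9
1/(o(-11, 1*0)*(-6 - 11) + H) = 1/(7*(-6 - 11)/9 + 1) = 1/((7/9)*(-17) + 1) = 1/(-119/9 + 1) = 1/(-110/9) = -9/110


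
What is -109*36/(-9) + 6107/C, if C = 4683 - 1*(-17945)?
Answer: 9871915/22628 ≈ 436.27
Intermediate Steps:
C = 22628 (C = 4683 + 17945 = 22628)
-109*36/(-9) + 6107/C = -109*36/(-9) + 6107/22628 = -3924*(-⅑) + 6107*(1/22628) = 436 + 6107/22628 = 9871915/22628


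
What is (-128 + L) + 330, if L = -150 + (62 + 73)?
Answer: 187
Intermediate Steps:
L = -15 (L = -150 + 135 = -15)
(-128 + L) + 330 = (-128 - 15) + 330 = -143 + 330 = 187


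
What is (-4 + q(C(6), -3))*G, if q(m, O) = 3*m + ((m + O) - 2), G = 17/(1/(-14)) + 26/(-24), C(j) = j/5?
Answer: 20083/20 ≈ 1004.2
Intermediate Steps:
C(j) = j/5 (C(j) = j*(1/5) = j/5)
G = -2869/12 (G = 17/(-1/14) + 26*(-1/24) = 17*(-14) - 13/12 = -238 - 13/12 = -2869/12 ≈ -239.08)
q(m, O) = -2 + O + 4*m (q(m, O) = 3*m + ((O + m) - 2) = 3*m + (-2 + O + m) = -2 + O + 4*m)
(-4 + q(C(6), -3))*G = (-4 + (-2 - 3 + 4*((1/5)*6)))*(-2869/12) = (-4 + (-2 - 3 + 4*(6/5)))*(-2869/12) = (-4 + (-2 - 3 + 24/5))*(-2869/12) = (-4 - 1/5)*(-2869/12) = -21/5*(-2869/12) = 20083/20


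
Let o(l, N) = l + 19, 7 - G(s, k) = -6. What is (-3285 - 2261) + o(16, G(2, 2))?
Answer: -5511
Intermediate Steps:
G(s, k) = 13 (G(s, k) = 7 - 1*(-6) = 7 + 6 = 13)
o(l, N) = 19 + l
(-3285 - 2261) + o(16, G(2, 2)) = (-3285 - 2261) + (19 + 16) = -5546 + 35 = -5511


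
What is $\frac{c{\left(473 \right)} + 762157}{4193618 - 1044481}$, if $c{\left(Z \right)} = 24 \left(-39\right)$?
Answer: $\frac{761221}{3149137} \approx 0.24172$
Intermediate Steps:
$c{\left(Z \right)} = -936$
$\frac{c{\left(473 \right)} + 762157}{4193618 - 1044481} = \frac{-936 + 762157}{4193618 - 1044481} = \frac{761221}{3149137}$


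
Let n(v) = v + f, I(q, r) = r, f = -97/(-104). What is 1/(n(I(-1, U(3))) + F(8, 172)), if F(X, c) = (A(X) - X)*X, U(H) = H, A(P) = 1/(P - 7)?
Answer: -104/5415 ≈ -0.019206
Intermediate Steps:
A(P) = 1/(-7 + P)
f = 97/104 (f = -97*(-1/104) = 97/104 ≈ 0.93269)
F(X, c) = X*(1/(-7 + X) - X) (F(X, c) = (1/(-7 + X) - X)*X = X*(1/(-7 + X) - X))
n(v) = 97/104 + v (n(v) = v + 97/104 = 97/104 + v)
1/(n(I(-1, U(3))) + F(8, 172)) = 1/((97/104 + 3) - 1*8*(-1 + 8*(-7 + 8))/(-7 + 8)) = 1/(409/104 - 1*8*(-1 + 8*1)/1) = 1/(409/104 - 1*8*1*(-1 + 8)) = 1/(409/104 - 1*8*1*7) = 1/(409/104 - 56) = 1/(-5415/104) = -104/5415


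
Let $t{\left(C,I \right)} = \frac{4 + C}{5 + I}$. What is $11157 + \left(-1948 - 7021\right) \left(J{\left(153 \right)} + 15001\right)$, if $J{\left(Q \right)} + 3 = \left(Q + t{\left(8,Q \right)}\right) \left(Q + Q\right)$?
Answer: $- \frac{43815374297}{79} \approx -5.5463 \cdot 10^{8}$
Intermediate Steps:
$t{\left(C,I \right)} = \frac{4 + C}{5 + I}$
$J{\left(Q \right)} = -3 + 2 Q \left(Q + \frac{12}{5 + Q}\right)$ ($J{\left(Q \right)} = -3 + \left(Q + \frac{4 + 8}{5 + Q}\right) \left(Q + Q\right) = -3 + \left(Q + \frac{1}{5 + Q} 12\right) 2 Q = -3 + \left(Q + \frac{12}{5 + Q}\right) 2 Q = -3 + 2 Q \left(Q + \frac{12}{5 + Q}\right)$)
$11157 + \left(-1948 - 7021\right) \left(J{\left(153 \right)} + 15001\right) = 11157 + \left(-1948 - 7021\right) \left(\frac{24 \cdot 153 + \left(-3 + 2 \cdot 153^{2}\right) \left(5 + 153\right)}{5 + 153} + 15001\right) = 11157 - 8969 \left(\frac{3672 + \left(-3 + 2 \cdot 23409\right) 158}{158} + 15001\right) = 11157 - 8969 \left(\frac{3672 + \left(-3 + 46818\right) 158}{158} + 15001\right) = 11157 - 8969 \left(\frac{3672 + 46815 \cdot 158}{158} + 15001\right) = 11157 - 8969 \left(\frac{3672 + 7396770}{158} + 15001\right) = 11157 - 8969 \left(\frac{1}{158} \cdot 7400442 + 15001\right) = 11157 - 8969 \left(\frac{3700221}{79} + 15001\right) = 11157 - \frac{43816255700}{79} = - \frac{43815374297}{79}$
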